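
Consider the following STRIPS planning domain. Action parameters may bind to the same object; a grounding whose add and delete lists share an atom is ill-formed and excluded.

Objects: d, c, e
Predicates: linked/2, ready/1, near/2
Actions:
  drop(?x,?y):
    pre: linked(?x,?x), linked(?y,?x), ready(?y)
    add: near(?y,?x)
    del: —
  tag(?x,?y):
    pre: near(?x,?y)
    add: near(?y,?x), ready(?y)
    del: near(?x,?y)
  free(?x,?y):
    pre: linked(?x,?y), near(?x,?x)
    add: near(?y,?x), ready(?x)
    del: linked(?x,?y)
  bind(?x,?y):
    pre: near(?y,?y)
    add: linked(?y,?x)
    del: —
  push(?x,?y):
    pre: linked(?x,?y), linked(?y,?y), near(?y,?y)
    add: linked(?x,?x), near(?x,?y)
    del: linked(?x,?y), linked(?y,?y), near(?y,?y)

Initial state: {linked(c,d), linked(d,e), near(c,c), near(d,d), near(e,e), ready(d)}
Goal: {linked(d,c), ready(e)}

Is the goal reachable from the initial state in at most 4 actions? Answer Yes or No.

1. bind(d,e)  →  {linked(c,d), linked(d,e), linked(e,d), near(c,c), near(d,d), near(e,e), ready(d)}
2. free(e,d)  →  {linked(c,d), linked(d,e), near(c,c), near(d,d), near(d,e), near(e,e), ready(d), ready(e)}
3. bind(c,d)  →  {linked(c,d), linked(d,c), linked(d,e), near(c,c), near(d,d), near(d,e), near(e,e), ready(d), ready(e)}
optimal plan length = 3; 3 ≤ 4

Yes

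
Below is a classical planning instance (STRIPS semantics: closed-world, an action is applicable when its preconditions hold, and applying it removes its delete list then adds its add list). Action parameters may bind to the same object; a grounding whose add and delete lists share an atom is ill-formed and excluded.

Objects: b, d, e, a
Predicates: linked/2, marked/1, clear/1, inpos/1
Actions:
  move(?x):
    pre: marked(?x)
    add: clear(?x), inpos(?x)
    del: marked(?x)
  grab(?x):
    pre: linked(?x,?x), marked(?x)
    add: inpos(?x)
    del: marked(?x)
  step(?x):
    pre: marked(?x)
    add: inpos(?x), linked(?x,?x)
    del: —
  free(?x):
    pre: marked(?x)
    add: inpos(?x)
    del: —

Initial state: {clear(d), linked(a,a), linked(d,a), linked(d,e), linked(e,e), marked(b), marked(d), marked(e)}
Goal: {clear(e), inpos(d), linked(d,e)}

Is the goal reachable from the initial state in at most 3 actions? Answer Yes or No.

1. move(d)  →  {clear(d), inpos(d), linked(a,a), linked(d,a), linked(d,e), linked(e,e), marked(b), marked(e)}
2. move(e)  →  {clear(d), clear(e), inpos(d), inpos(e), linked(a,a), linked(d,a), linked(d,e), linked(e,e), marked(b)}
optimal plan length = 2; 2 ≤ 3

Yes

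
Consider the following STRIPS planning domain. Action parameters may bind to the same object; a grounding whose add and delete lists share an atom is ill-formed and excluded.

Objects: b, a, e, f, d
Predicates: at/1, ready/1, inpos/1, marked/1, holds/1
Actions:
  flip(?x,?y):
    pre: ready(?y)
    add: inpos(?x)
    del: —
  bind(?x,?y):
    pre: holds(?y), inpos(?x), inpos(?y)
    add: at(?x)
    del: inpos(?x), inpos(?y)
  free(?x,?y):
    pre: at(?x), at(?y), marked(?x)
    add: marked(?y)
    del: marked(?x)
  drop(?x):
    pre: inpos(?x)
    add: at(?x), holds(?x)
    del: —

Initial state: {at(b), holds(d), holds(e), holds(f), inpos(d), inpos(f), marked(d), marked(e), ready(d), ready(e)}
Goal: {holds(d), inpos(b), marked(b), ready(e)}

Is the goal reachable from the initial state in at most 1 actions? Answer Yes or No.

No

1. flip(b,e)  →  {at(b), holds(d), holds(e), holds(f), inpos(b), inpos(d), inpos(f), marked(d), marked(e), ready(d), ready(e)}
2. bind(d,f)  →  {at(b), at(d), holds(d), holds(e), holds(f), inpos(b), marked(d), marked(e), ready(d), ready(e)}
3. free(d,b)  →  {at(b), at(d), holds(d), holds(e), holds(f), inpos(b), marked(b), marked(e), ready(d), ready(e)}
optimal plan length = 3; 3 > 1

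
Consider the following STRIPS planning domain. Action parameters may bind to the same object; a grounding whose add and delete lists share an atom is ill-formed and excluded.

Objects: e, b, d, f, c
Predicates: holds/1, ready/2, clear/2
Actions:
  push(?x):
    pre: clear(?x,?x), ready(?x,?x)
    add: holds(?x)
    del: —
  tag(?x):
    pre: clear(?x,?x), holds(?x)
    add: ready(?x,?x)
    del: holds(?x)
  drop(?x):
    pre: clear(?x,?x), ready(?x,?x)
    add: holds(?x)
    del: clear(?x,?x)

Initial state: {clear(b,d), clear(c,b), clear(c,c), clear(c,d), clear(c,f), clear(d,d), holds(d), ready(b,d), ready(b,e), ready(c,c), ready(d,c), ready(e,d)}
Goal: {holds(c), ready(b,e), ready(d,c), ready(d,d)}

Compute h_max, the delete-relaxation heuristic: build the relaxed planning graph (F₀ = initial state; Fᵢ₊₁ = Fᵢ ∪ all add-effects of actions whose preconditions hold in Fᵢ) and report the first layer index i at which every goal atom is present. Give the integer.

F0 = init (12 atoms)
F1 = F0 ∪ {holds(c), ready(d,d)}  (14 atoms)
goal ⊆ F1  ⇒  h_max = 1

1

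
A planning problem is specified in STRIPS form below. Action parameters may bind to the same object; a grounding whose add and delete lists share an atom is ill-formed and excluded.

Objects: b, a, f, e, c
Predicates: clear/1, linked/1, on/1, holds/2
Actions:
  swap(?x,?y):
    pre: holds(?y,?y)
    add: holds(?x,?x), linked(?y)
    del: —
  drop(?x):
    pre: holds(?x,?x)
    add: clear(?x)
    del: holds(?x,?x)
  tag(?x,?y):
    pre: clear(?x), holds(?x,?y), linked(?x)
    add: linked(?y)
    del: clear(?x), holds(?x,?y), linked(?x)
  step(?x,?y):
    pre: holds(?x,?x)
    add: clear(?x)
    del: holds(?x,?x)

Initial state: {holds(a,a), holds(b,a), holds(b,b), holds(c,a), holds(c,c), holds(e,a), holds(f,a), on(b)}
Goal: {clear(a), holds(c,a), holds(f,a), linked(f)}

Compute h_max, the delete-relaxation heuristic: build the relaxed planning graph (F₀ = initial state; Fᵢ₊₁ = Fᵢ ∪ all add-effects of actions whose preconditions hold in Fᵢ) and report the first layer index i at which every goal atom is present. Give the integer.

F0 = init (8 atoms)
F1 = F0 ∪ {clear(a), clear(b), clear(c), holds(e,e), holds(f,f), linked(a), linked(b), linked(c)}  (16 atoms)
F2 = F1 ∪ {clear(e), clear(f), linked(e), linked(f)}  (20 atoms)
goal ⊆ F2  ⇒  h_max = 2

2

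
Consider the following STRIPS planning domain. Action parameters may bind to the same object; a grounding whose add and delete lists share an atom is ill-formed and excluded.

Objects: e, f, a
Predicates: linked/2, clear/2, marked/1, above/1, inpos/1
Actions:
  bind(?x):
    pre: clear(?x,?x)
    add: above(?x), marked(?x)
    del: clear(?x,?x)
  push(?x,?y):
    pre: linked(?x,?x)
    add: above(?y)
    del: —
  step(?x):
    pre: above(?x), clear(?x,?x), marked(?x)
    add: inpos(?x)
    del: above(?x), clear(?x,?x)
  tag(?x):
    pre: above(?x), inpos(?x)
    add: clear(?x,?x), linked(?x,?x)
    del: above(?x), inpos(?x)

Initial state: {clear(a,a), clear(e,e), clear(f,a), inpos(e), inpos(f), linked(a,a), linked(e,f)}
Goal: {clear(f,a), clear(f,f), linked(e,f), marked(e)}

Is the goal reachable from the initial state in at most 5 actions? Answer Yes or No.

Yes

1. bind(e)  →  {above(e), clear(a,a), clear(f,a), inpos(e), inpos(f), linked(a,a), linked(e,f), marked(e)}
2. push(a,f)  →  {above(e), above(f), clear(a,a), clear(f,a), inpos(e), inpos(f), linked(a,a), linked(e,f), marked(e)}
3. tag(f)  →  {above(e), clear(a,a), clear(f,a), clear(f,f), inpos(e), linked(a,a), linked(e,f), linked(f,f), marked(e)}
optimal plan length = 3; 3 ≤ 5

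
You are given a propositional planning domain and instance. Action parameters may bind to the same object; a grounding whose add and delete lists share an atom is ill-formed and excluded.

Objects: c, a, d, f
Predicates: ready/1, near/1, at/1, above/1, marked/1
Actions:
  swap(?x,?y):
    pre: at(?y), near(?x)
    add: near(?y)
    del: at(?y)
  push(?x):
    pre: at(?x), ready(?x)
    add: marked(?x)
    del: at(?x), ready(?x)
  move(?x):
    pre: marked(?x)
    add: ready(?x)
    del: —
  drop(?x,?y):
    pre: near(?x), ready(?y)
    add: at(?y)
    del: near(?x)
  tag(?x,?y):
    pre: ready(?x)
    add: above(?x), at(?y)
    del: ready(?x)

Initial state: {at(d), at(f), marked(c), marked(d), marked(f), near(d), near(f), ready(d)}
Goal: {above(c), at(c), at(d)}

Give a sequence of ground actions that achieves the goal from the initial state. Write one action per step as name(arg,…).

1. move(c)  →  {at(d), at(f), marked(c), marked(d), marked(f), near(d), near(f), ready(c), ready(d)}
2. tag(c,c)  →  {above(c), at(c), at(d), at(f), marked(c), marked(d), marked(f), near(d), near(f), ready(d)}

move(c); tag(c,c)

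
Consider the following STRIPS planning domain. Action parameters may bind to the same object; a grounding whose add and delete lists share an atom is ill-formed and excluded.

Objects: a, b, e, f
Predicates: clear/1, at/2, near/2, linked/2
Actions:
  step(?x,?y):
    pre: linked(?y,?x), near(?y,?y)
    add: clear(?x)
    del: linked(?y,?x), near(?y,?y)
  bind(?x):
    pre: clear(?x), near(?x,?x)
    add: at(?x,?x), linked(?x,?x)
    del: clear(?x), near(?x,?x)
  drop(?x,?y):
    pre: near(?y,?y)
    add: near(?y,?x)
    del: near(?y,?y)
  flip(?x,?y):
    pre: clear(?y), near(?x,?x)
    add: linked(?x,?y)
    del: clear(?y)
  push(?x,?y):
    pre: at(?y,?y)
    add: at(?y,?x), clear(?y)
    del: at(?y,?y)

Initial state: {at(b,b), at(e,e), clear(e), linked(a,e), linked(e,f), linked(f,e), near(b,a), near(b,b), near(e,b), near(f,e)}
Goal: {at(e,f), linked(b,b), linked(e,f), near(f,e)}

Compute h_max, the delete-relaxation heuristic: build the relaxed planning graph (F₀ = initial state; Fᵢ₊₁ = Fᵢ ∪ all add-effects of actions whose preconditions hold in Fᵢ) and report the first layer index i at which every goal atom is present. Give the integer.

2

F0 = init (10 atoms)
F1 = F0 ∪ {at(b,a), at(b,e), at(b,f), at(e,a), at(e,b), at(e,f), clear(b), linked(b,e), near(b,e), near(b,f)}  (20 atoms)
F2 = F1 ∪ {linked(b,b)}  (21 atoms)
goal ⊆ F2  ⇒  h_max = 2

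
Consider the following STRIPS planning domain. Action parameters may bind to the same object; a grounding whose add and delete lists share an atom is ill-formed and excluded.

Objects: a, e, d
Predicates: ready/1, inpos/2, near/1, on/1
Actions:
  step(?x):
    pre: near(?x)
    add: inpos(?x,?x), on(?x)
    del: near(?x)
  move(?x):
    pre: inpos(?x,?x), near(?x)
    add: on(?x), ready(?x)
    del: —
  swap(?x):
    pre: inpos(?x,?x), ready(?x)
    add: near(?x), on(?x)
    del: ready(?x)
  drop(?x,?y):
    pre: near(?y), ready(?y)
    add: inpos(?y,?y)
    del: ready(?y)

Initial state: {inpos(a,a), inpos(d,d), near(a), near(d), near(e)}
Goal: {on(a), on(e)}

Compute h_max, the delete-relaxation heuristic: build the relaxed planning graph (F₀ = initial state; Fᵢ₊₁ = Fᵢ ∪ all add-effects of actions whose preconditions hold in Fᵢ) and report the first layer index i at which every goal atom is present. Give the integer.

F0 = init (5 atoms)
F1 = F0 ∪ {inpos(e,e), on(a), on(d), on(e), ready(a), ready(d)}  (11 atoms)
goal ⊆ F1  ⇒  h_max = 1

1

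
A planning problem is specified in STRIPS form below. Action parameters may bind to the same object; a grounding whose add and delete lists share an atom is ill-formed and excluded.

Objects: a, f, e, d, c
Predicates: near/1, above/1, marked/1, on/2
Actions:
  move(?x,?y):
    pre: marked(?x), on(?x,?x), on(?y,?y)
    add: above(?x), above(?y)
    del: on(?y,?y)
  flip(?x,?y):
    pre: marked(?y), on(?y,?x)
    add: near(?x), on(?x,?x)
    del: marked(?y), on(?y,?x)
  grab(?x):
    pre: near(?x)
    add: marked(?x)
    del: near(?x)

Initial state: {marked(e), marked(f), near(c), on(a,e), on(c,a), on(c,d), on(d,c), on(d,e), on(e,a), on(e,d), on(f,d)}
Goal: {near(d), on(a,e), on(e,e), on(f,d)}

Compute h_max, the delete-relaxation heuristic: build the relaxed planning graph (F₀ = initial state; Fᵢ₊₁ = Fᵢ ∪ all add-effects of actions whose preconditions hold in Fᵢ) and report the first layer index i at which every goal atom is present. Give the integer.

F0 = init (11 atoms)
F1 = F0 ∪ {marked(c), near(a), near(d), on(a,a), on(d,d)}  (16 atoms)
F2 = F1 ∪ {marked(a), marked(d)}  (18 atoms)
F3 = F2 ∪ {above(a), above(d), near(e), on(c,c), on(e,e)}  (23 atoms)
goal ⊆ F3  ⇒  h_max = 3

3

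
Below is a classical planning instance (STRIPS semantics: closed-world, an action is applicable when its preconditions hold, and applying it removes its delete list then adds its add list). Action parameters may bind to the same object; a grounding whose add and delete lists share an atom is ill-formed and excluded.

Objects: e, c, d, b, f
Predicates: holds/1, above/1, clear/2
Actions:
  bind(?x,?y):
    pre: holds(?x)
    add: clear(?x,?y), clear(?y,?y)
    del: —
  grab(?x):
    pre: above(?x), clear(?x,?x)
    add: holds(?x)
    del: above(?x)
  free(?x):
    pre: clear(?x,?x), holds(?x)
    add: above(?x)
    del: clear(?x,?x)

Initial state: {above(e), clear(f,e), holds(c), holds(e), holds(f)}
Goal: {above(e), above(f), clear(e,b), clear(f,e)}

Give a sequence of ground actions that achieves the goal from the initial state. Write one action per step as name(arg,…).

bind(e,b); bind(e,f); free(f)

1. bind(e,b)  →  {above(e), clear(b,b), clear(e,b), clear(f,e), holds(c), holds(e), holds(f)}
2. bind(e,f)  →  {above(e), clear(b,b), clear(e,b), clear(e,f), clear(f,e), clear(f,f), holds(c), holds(e), holds(f)}
3. free(f)  →  {above(e), above(f), clear(b,b), clear(e,b), clear(e,f), clear(f,e), holds(c), holds(e), holds(f)}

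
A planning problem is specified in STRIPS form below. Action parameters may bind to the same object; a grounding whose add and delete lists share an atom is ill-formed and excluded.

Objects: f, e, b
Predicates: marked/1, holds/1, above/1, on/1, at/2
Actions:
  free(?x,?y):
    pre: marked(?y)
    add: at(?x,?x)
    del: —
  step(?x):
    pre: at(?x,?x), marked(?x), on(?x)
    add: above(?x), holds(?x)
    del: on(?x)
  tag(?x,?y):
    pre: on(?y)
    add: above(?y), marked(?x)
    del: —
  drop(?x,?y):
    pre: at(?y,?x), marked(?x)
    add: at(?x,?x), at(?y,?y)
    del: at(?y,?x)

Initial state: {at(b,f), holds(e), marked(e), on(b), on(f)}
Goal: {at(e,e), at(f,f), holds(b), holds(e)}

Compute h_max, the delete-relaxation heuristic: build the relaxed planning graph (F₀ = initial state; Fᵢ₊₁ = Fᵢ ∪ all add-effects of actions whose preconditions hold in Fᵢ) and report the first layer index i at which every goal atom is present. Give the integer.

2

F0 = init (5 atoms)
F1 = F0 ∪ {above(b), above(f), at(b,b), at(e,e), at(f,f), marked(b), marked(f)}  (12 atoms)
F2 = F1 ∪ {holds(b), holds(f)}  (14 atoms)
goal ⊆ F2  ⇒  h_max = 2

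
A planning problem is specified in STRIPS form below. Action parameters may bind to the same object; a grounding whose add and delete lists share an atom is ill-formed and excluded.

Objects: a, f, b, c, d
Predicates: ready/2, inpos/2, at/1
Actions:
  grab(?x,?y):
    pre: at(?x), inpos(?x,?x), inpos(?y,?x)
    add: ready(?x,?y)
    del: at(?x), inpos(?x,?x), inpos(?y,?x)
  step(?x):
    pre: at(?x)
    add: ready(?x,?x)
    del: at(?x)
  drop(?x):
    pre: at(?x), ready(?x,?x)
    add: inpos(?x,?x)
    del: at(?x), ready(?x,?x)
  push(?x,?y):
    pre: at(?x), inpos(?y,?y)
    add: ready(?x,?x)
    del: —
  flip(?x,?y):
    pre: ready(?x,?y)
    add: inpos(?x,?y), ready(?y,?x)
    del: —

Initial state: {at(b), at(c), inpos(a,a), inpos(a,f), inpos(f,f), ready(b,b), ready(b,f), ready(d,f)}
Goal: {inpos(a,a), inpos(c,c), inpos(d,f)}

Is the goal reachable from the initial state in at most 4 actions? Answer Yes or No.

1. step(c)  →  {at(b), inpos(a,a), inpos(a,f), inpos(f,f), ready(b,b), ready(b,f), ready(c,c), ready(d,f)}
2. flip(c,c)  →  {at(b), inpos(a,a), inpos(a,f), inpos(c,c), inpos(f,f), ready(b,b), ready(b,f), ready(c,c), ready(d,f)}
3. flip(d,f)  →  {at(b), inpos(a,a), inpos(a,f), inpos(c,c), inpos(d,f), inpos(f,f), ready(b,b), ready(b,f), ready(c,c), ready(d,f), ready(f,d)}
optimal plan length = 3; 3 ≤ 4

Yes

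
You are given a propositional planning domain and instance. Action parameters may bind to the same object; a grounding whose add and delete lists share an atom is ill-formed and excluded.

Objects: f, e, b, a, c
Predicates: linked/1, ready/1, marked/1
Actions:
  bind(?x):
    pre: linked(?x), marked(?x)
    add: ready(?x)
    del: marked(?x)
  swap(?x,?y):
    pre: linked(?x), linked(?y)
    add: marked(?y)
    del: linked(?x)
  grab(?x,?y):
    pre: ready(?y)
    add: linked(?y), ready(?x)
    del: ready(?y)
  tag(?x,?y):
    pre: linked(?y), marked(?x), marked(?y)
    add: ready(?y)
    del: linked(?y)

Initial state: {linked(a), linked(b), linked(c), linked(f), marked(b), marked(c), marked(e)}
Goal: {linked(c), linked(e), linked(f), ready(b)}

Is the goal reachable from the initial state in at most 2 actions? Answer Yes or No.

No

1. bind(b)  →  {linked(a), linked(b), linked(c), linked(f), marked(c), marked(e), ready(b)}
2. grab(e,b)  →  {linked(a), linked(b), linked(c), linked(f), marked(c), marked(e), ready(e)}
3. grab(b,e)  →  {linked(a), linked(b), linked(c), linked(e), linked(f), marked(c), marked(e), ready(b)}
optimal plan length = 3; 3 > 2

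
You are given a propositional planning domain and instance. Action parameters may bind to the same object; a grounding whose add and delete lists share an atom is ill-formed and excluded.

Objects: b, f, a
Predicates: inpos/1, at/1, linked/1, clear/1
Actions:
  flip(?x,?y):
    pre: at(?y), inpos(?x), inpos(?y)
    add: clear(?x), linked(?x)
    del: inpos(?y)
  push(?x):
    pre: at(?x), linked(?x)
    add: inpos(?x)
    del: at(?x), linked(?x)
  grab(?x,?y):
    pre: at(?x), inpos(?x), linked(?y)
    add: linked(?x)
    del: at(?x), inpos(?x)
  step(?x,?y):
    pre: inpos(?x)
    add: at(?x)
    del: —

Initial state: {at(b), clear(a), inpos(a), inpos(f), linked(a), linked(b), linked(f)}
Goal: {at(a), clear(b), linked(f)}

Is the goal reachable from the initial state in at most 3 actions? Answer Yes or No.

Yes

1. push(b)  →  {clear(a), inpos(a), inpos(b), inpos(f), linked(a), linked(f)}
2. step(a,b)  →  {at(a), clear(a), inpos(a), inpos(b), inpos(f), linked(a), linked(f)}
3. flip(b,a)  →  {at(a), clear(a), clear(b), inpos(b), inpos(f), linked(a), linked(b), linked(f)}
optimal plan length = 3; 3 ≤ 3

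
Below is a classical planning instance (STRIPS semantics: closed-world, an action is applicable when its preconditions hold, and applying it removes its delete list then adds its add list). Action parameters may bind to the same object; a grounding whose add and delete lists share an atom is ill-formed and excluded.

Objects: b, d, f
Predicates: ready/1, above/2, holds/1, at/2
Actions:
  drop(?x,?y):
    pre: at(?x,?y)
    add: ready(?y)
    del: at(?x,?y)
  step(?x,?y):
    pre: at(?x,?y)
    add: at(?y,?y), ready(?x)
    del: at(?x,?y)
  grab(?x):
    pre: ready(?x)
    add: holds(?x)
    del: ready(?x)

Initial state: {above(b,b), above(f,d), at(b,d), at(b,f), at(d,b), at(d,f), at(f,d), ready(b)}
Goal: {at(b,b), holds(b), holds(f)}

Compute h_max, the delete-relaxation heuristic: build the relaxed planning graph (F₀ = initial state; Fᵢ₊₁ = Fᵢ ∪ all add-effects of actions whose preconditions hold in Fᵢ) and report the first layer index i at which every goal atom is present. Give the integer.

2

F0 = init (8 atoms)
F1 = F0 ∪ {at(b,b), at(d,d), at(f,f), holds(b), ready(d), ready(f)}  (14 atoms)
F2 = F1 ∪ {holds(d), holds(f)}  (16 atoms)
goal ⊆ F2  ⇒  h_max = 2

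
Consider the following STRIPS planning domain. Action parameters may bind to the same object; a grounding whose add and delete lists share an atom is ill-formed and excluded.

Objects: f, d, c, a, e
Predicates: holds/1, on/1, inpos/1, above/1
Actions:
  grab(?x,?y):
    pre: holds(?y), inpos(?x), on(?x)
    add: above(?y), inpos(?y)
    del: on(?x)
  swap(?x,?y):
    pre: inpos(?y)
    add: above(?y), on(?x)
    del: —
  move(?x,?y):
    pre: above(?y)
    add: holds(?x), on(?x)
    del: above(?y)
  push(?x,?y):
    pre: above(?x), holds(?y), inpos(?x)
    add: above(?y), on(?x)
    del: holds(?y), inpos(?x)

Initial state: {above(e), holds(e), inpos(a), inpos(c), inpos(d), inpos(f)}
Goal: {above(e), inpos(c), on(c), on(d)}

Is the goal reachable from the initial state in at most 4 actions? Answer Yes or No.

Yes

1. swap(d,f)  →  {above(e), above(f), holds(e), inpos(a), inpos(c), inpos(d), inpos(f), on(d)}
2. swap(c,f)  →  {above(e), above(f), holds(e), inpos(a), inpos(c), inpos(d), inpos(f), on(c), on(d)}
optimal plan length = 2; 2 ≤ 4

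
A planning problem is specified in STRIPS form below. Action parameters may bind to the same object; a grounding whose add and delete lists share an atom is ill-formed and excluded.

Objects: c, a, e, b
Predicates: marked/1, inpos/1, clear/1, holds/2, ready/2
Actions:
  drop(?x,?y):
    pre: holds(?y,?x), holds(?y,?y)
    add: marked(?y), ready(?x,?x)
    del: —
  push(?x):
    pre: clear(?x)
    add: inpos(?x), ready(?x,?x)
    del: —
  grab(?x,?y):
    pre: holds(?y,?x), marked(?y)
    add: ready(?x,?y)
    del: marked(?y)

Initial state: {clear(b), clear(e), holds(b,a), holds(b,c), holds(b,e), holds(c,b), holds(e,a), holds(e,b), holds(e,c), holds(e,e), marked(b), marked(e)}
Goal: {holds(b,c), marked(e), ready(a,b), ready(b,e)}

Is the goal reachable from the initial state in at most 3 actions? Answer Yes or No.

1. grab(a,b)  →  {clear(b), clear(e), holds(b,a), holds(b,c), holds(b,e), holds(c,b), holds(e,a), holds(e,b), holds(e,c), holds(e,e), marked(e), ready(a,b)}
2. grab(b,e)  →  {clear(b), clear(e), holds(b,a), holds(b,c), holds(b,e), holds(c,b), holds(e,a), holds(e,b), holds(e,c), holds(e,e), ready(a,b), ready(b,e)}
3. drop(c,e)  →  {clear(b), clear(e), holds(b,a), holds(b,c), holds(b,e), holds(c,b), holds(e,a), holds(e,b), holds(e,c), holds(e,e), marked(e), ready(a,b), ready(b,e), ready(c,c)}
optimal plan length = 3; 3 ≤ 3

Yes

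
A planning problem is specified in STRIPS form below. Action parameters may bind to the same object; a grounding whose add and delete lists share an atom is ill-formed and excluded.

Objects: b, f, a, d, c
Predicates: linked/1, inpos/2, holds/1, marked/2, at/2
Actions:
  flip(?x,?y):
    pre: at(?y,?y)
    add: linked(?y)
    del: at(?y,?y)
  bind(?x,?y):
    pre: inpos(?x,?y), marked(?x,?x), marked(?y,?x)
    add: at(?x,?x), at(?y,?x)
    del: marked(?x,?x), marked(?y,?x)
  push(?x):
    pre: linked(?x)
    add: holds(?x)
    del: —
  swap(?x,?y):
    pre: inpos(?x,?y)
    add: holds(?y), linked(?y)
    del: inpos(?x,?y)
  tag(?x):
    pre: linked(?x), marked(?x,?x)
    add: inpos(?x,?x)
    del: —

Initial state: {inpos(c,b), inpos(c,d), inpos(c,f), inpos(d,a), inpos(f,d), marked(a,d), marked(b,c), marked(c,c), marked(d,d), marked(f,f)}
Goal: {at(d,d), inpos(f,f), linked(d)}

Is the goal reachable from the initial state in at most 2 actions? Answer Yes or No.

No

1. bind(d,a)  →  {at(a,d), at(d,d), inpos(c,b), inpos(c,d), inpos(c,f), inpos(d,a), inpos(f,d), marked(b,c), marked(c,c), marked(f,f)}
2. swap(f,d)  →  {at(a,d), at(d,d), holds(d), inpos(c,b), inpos(c,d), inpos(c,f), inpos(d,a), linked(d), marked(b,c), marked(c,c), marked(f,f)}
3. swap(c,f)  →  {at(a,d), at(d,d), holds(d), holds(f), inpos(c,b), inpos(c,d), inpos(d,a), linked(d), linked(f), marked(b,c), marked(c,c), marked(f,f)}
4. tag(f)  →  {at(a,d), at(d,d), holds(d), holds(f), inpos(c,b), inpos(c,d), inpos(d,a), inpos(f,f), linked(d), linked(f), marked(b,c), marked(c,c), marked(f,f)}
optimal plan length = 4; 4 > 2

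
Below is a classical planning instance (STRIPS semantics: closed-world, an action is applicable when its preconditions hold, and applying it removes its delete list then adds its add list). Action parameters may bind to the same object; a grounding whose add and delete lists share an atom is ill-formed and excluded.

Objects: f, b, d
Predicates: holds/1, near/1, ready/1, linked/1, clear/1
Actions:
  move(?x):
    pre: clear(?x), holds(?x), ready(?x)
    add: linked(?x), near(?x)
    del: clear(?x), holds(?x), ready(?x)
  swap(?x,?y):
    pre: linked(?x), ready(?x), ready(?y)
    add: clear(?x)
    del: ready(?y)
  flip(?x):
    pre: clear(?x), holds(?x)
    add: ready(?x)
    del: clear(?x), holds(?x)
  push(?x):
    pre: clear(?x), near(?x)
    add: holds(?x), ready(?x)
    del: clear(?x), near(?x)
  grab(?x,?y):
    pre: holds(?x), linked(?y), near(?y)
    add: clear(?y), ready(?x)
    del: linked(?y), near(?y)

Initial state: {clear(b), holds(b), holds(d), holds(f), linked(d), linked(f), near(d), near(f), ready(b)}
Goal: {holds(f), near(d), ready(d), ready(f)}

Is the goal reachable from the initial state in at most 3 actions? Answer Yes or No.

1. move(b)  →  {holds(d), holds(f), linked(b), linked(d), linked(f), near(b), near(d), near(f)}
2. grab(f,f)  →  {clear(f), holds(d), holds(f), linked(b), linked(d), near(b), near(d), ready(f)}
3. grab(d,b)  →  {clear(b), clear(f), holds(d), holds(f), linked(d), near(d), ready(d), ready(f)}
optimal plan length = 3; 3 ≤ 3

Yes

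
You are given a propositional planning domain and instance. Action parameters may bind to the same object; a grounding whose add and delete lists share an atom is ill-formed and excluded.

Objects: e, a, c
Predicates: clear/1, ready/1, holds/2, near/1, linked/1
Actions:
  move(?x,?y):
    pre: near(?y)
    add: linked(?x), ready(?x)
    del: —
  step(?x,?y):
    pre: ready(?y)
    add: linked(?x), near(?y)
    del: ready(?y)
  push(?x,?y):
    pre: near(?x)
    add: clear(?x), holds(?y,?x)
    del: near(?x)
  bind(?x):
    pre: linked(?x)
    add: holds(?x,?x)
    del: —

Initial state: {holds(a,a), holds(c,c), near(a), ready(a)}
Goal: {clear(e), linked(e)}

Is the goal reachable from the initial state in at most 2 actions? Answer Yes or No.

1. move(e,a)  →  {holds(a,a), holds(c,c), linked(e), near(a), ready(a), ready(e)}
2. step(e,e)  →  {holds(a,a), holds(c,c), linked(e), near(a), near(e), ready(a)}
3. push(e,e)  →  {clear(e), holds(a,a), holds(c,c), holds(e,e), linked(e), near(a), ready(a)}
optimal plan length = 3; 3 > 2

No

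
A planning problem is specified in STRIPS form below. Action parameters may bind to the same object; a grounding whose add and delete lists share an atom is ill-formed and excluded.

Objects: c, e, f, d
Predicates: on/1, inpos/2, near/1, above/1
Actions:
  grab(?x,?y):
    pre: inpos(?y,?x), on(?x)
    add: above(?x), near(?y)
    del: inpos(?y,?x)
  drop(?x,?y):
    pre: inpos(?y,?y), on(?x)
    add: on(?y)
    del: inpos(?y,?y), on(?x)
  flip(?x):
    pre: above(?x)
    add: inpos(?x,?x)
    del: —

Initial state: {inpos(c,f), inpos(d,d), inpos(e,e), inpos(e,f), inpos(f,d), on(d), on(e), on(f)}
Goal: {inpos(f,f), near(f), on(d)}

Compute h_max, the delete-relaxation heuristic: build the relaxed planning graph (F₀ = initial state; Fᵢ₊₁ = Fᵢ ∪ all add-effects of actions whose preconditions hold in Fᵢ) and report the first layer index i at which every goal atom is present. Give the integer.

2

F0 = init (8 atoms)
F1 = F0 ∪ {above(d), above(e), above(f), near(c), near(d), near(e), near(f)}  (15 atoms)
F2 = F1 ∪ {inpos(f,f)}  (16 atoms)
goal ⊆ F2  ⇒  h_max = 2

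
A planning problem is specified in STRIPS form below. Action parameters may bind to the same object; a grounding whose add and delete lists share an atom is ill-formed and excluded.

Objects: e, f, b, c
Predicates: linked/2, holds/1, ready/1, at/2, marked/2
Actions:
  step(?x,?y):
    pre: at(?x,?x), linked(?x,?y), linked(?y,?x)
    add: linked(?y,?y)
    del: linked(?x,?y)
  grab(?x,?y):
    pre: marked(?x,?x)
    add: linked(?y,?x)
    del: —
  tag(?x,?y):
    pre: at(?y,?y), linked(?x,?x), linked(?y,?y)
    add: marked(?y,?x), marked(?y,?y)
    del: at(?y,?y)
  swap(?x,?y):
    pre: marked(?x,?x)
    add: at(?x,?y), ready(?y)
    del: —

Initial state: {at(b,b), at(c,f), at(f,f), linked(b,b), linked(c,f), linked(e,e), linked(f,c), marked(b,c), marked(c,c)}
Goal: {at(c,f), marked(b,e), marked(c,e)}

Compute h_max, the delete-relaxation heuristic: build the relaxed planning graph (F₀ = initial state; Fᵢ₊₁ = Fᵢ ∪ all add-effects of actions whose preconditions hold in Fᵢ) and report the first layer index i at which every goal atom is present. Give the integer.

2

F0 = init (9 atoms)
F1 = F0 ∪ {at(c,b), at(c,c), at(c,e), linked(b,c), linked(c,c), linked(e,c), marked(b,b), marked(b,e), ready(b), ready(c), ready(e), ready(f)}  (21 atoms)
F2 = F1 ∪ {at(b,c), at(b,e), at(b,f), linked(c,b), linked(e,b), linked(f,b), linked(f,f), marked(c,b), marked(c,e)}  (30 atoms)
goal ⊆ F2  ⇒  h_max = 2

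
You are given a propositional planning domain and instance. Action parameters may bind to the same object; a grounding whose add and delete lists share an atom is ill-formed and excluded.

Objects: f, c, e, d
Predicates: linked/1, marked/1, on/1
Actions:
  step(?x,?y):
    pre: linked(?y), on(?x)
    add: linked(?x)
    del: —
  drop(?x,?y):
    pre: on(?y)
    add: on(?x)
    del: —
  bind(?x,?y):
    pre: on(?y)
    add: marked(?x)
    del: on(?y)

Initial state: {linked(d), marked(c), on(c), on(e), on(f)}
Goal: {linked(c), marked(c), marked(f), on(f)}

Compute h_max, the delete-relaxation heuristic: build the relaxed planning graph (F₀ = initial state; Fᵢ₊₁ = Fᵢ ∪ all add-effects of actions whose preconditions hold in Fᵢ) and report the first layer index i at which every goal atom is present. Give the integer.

F0 = init (5 atoms)
F1 = F0 ∪ {linked(c), linked(e), linked(f), marked(d), marked(e), marked(f), on(d)}  (12 atoms)
goal ⊆ F1  ⇒  h_max = 1

1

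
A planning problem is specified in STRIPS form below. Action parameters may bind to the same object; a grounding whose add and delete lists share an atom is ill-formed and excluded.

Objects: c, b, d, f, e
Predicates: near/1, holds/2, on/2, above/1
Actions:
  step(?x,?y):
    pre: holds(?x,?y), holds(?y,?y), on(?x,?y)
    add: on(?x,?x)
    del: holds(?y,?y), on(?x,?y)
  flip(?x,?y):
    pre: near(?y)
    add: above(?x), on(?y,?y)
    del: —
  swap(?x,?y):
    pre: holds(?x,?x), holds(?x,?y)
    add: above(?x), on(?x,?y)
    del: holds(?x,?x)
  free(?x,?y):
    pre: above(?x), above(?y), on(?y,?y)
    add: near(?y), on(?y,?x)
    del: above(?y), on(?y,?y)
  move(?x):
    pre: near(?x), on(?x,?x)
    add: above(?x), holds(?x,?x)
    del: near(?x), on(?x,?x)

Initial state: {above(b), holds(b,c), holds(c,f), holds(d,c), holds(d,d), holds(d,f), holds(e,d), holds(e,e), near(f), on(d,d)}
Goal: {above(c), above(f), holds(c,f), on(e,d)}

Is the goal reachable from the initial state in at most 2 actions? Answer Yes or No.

No

1. flip(c,f)  →  {above(b), above(c), holds(b,c), holds(c,f), holds(d,c), holds(d,d), holds(d,f), holds(e,d), holds(e,e), near(f), on(d,d), on(f,f)}
2. flip(f,f)  →  {above(b), above(c), above(f), holds(b,c), holds(c,f), holds(d,c), holds(d,d), holds(d,f), holds(e,d), holds(e,e), near(f), on(d,d), on(f,f)}
3. swap(e,d)  →  {above(b), above(c), above(e), above(f), holds(b,c), holds(c,f), holds(d,c), holds(d,d), holds(d,f), holds(e,d), near(f), on(d,d), on(e,d), on(f,f)}
optimal plan length = 3; 3 > 2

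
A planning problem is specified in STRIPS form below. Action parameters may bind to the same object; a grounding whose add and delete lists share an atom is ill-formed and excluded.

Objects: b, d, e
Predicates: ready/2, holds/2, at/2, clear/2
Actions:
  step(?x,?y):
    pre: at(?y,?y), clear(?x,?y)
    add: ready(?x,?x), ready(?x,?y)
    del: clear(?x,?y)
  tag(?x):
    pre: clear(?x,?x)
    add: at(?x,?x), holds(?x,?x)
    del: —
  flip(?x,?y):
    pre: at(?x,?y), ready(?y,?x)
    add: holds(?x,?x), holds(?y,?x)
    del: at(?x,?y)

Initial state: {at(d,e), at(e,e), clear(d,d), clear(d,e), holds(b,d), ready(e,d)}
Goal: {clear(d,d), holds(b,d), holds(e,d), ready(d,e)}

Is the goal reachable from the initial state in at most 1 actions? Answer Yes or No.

No

1. step(d,e)  →  {at(d,e), at(e,e), clear(d,d), holds(b,d), ready(d,d), ready(d,e), ready(e,d)}
2. flip(d,e)  →  {at(e,e), clear(d,d), holds(b,d), holds(d,d), holds(e,d), ready(d,d), ready(d,e), ready(e,d)}
optimal plan length = 2; 2 > 1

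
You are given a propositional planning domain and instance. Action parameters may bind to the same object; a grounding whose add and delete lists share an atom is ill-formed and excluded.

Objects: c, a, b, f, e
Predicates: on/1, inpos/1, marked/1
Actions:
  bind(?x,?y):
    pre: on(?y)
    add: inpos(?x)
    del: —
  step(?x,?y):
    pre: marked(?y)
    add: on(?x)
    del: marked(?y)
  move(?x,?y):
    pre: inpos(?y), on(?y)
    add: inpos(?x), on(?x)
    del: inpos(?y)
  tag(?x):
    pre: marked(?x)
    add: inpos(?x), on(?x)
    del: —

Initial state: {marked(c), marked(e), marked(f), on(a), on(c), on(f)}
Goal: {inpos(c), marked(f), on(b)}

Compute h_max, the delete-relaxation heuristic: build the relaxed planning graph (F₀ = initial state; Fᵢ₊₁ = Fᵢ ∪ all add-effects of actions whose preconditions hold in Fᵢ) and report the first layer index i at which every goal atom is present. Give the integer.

F0 = init (6 atoms)
F1 = F0 ∪ {inpos(a), inpos(b), inpos(c), inpos(e), inpos(f), on(b), on(e)}  (13 atoms)
goal ⊆ F1  ⇒  h_max = 1

1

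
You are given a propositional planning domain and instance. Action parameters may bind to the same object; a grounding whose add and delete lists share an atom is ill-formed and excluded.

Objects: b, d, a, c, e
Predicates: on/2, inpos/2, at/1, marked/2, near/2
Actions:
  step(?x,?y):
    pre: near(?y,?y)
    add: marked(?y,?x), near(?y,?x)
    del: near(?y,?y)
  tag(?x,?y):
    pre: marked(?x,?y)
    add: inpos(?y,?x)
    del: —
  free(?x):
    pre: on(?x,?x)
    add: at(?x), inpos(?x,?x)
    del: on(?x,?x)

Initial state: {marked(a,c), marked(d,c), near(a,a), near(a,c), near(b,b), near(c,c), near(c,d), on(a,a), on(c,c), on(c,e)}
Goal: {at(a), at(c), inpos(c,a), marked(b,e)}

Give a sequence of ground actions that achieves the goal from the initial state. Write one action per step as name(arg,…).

step(e,b); tag(a,c); free(a); free(c)

1. step(e,b)  →  {marked(a,c), marked(b,e), marked(d,c), near(a,a), near(a,c), near(b,e), near(c,c), near(c,d), on(a,a), on(c,c), on(c,e)}
2. tag(a,c)  →  {inpos(c,a), marked(a,c), marked(b,e), marked(d,c), near(a,a), near(a,c), near(b,e), near(c,c), near(c,d), on(a,a), on(c,c), on(c,e)}
3. free(a)  →  {at(a), inpos(a,a), inpos(c,a), marked(a,c), marked(b,e), marked(d,c), near(a,a), near(a,c), near(b,e), near(c,c), near(c,d), on(c,c), on(c,e)}
4. free(c)  →  {at(a), at(c), inpos(a,a), inpos(c,a), inpos(c,c), marked(a,c), marked(b,e), marked(d,c), near(a,a), near(a,c), near(b,e), near(c,c), near(c,d), on(c,e)}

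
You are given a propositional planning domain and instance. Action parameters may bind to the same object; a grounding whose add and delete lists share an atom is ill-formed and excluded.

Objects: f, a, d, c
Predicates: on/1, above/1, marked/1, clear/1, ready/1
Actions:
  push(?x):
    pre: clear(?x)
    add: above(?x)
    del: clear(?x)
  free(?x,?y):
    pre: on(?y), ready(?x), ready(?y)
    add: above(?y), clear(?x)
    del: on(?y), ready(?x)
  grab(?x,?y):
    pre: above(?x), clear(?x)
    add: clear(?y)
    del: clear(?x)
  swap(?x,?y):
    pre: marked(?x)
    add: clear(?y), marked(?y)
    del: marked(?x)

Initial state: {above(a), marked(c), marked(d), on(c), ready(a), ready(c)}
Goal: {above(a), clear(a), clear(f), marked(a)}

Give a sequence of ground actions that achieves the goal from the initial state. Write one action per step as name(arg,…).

1. swap(d,f)  →  {above(a), clear(f), marked(c), marked(f), on(c), ready(a), ready(c)}
2. swap(f,a)  →  {above(a), clear(a), clear(f), marked(a), marked(c), on(c), ready(a), ready(c)}

swap(d,f); swap(f,a)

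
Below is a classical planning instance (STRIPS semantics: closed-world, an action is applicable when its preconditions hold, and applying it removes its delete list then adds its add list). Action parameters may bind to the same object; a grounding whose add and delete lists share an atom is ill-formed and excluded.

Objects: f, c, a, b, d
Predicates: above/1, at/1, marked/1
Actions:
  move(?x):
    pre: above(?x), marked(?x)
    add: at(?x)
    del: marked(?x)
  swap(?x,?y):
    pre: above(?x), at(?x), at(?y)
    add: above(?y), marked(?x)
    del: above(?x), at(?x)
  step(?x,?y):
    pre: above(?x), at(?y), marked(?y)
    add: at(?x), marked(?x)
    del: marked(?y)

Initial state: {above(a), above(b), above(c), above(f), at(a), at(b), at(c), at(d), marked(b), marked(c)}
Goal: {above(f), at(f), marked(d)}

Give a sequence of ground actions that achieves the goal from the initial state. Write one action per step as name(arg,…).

swap(c,d); swap(d,a); step(f,b)

1. swap(c,d)  →  {above(a), above(b), above(d), above(f), at(a), at(b), at(d), marked(b), marked(c)}
2. swap(d,a)  →  {above(a), above(b), above(f), at(a), at(b), marked(b), marked(c), marked(d)}
3. step(f,b)  →  {above(a), above(b), above(f), at(a), at(b), at(f), marked(c), marked(d), marked(f)}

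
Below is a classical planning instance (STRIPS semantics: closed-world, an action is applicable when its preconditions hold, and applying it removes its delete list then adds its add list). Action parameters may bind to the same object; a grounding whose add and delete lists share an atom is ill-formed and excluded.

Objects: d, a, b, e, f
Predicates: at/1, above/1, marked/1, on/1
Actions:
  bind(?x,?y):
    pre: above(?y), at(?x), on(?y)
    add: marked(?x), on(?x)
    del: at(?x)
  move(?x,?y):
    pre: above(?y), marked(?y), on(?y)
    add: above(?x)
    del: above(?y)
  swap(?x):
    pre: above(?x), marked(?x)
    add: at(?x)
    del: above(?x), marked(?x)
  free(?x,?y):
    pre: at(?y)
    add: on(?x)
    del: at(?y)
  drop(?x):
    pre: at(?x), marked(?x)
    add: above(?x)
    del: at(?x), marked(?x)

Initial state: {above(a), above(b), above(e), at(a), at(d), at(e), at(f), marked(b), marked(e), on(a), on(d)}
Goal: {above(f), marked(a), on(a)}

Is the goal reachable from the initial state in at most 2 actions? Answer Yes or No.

Yes

1. bind(a,a)  →  {above(a), above(b), above(e), at(d), at(e), at(f), marked(a), marked(b), marked(e), on(a), on(d)}
2. move(f,a)  →  {above(b), above(e), above(f), at(d), at(e), at(f), marked(a), marked(b), marked(e), on(a), on(d)}
optimal plan length = 2; 2 ≤ 2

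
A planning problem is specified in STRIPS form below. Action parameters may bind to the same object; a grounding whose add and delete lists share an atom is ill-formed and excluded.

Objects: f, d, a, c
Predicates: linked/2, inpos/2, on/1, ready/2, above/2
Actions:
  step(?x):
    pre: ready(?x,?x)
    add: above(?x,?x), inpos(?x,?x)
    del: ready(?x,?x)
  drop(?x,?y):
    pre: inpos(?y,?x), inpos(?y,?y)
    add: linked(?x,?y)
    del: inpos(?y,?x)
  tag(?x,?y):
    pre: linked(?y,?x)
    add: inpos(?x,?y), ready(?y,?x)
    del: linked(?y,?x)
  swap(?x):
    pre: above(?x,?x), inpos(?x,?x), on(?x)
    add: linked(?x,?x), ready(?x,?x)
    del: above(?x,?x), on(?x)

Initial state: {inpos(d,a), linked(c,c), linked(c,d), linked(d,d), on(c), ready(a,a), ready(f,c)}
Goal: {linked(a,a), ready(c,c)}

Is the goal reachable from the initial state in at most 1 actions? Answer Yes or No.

1. step(a)  →  {above(a,a), inpos(a,a), inpos(d,a), linked(c,c), linked(c,d), linked(d,d), on(c), ready(f,c)}
2. drop(a,a)  →  {above(a,a), inpos(d,a), linked(a,a), linked(c,c), linked(c,d), linked(d,d), on(c), ready(f,c)}
3. tag(c,c)  →  {above(a,a), inpos(c,c), inpos(d,a), linked(a,a), linked(c,d), linked(d,d), on(c), ready(c,c), ready(f,c)}
optimal plan length = 3; 3 > 1

No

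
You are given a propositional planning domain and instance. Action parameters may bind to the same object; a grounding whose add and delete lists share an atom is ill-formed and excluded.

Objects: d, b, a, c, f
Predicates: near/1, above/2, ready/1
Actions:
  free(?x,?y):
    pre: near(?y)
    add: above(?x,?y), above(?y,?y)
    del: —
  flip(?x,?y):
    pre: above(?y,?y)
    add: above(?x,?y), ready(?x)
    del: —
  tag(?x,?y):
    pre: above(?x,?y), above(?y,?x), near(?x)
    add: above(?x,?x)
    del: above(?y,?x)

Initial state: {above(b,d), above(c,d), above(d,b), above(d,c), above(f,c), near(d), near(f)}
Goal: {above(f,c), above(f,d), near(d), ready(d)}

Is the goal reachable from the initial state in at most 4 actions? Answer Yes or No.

1. free(f,d)  →  {above(b,d), above(c,d), above(d,b), above(d,c), above(d,d), above(f,c), above(f,d), near(d), near(f)}
2. flip(d,d)  →  {above(b,d), above(c,d), above(d,b), above(d,c), above(d,d), above(f,c), above(f,d), near(d), near(f), ready(d)}
optimal plan length = 2; 2 ≤ 4

Yes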